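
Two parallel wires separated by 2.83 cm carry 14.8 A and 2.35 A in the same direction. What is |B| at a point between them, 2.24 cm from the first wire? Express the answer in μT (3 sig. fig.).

B ≈ 52.5 μT

Each long wire gives B = μ₀I/(2πd). Distances are d₁ = 0.0224 m and d₂ = 0.0059 m.
B₁ = 1.32×10⁻⁴ T, B₂ = 7.97×10⁻⁵ T.
Between parallel currents the two contributions point in opposite directions, so they subtract. B = |B₁ − B₂| = |1.32×10⁻⁴ − 7.97×10⁻⁵| = 5.25×10⁻⁵ T.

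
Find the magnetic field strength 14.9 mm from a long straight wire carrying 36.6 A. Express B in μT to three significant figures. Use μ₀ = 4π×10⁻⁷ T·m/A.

B ≈ 491 μT

For an infinitely long straight wire, B = μ₀I/(2πd).
B = (4π×10⁻⁷ × 36.6) / (2π × 0.0149) = 4.91×10⁻⁴ T.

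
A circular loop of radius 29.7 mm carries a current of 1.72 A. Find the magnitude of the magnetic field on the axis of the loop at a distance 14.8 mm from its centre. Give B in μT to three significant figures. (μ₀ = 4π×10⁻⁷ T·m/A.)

B ≈ 26.1 μT

On the axis of a circular loop, B = μ₀IR² / [2(R²+z²)^(3/2)].
R² + z² = (0.0297)² + (0.0148)² = 0.001101 m², and (R²+z²)^(3/2) = 3.65×10⁻⁵ m³.
B = (4π×10⁻⁷ × 1.72 × 0.0008821) / (2 × 3.65×10⁻⁵) = 2.61×10⁻⁵ T.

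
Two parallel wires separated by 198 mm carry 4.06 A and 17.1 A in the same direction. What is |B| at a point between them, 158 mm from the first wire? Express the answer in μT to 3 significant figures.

B ≈ 80.4 μT

Each long wire gives B = μ₀I/(2πd). Distances are d₁ = 0.158 m and d₂ = 0.04 m.
B₁ = 5.14×10⁻⁶ T, B₂ = 8.55×10⁻⁵ T.
Between parallel currents the two contributions point in opposite directions, so they subtract. B = |B₁ − B₂| = |5.14×10⁻⁶ − 8.55×10⁻⁵| = 8.04×10⁻⁵ T.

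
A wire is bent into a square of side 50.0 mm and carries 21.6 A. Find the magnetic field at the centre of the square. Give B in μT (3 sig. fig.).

B ≈ 489 μT

Each side is a finite straight segment at perpendicular distance d = a/(2 tan(π/4)) = 0.025 m from the centre, with end-angles ±π/4.
One side contributes B₁ = (μ₀I/4πd)·2 sin(π/4) = 1.22×10⁻⁴ T.
All 4 sides add in the same direction: B = 4 × 1.22×10⁻⁴ = 4.89×10⁻⁴ T.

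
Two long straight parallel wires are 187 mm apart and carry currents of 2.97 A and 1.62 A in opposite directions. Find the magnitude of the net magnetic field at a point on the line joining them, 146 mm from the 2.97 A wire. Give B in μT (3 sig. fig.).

B ≈ 12.0 μT

Each long wire gives B = μ₀I/(2πd). Distances are d₁ = 0.146 m and d₂ = 0.041 m.
B₁ = 4.07×10⁻⁶ T, B₂ = 7.90×10⁻⁶ T.
Between antiparallel currents both contributions point the same way, so they add. B = B₁ + B₂ = 4.07×10⁻⁶ + 7.90×10⁻⁶ = 1.20×10⁻⁵ T.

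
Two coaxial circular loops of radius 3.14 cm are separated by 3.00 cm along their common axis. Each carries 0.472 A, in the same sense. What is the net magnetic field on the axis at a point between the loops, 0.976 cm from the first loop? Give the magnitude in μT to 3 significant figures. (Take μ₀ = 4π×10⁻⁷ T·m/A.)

B ≈ 13.8 μT

Each loop contributes B = μ₀IR²/[2(R²+z²)^(3/2)] on the axis, with z measured from that loop.
Loop 1 (z = 0.00976 m): B₁ = 8.22×10⁻⁶ T. Loop 2 (z = 0.02024 m): B₂ = 5.61×10⁻⁶ T.
The fields add: B = B₁ + B₂ = 1.38×10⁻⁵ T.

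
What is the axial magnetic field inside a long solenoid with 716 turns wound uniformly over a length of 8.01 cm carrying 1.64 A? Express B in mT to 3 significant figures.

Inside a long solenoid, B = μ₀nI with n = 8939 turns/m.
B = 4π×10⁻⁷ × 8939 × 1.64 = 1.84×10⁻² T.

B ≈ 18.4 mT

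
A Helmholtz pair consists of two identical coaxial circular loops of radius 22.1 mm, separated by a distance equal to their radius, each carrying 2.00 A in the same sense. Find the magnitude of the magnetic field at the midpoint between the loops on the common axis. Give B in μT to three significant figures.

Each loop contributes B = μ₀IR²/[2(R²+z²)^(3/2)] on the axis, with z measured from that loop.
Loop 1 (z = 0.01105 m): B₁ = 4.07×10⁻⁵ T. Loop 2 (z = 0.01105 m): B₂ = 4.07×10⁻⁵ T.
The fields add: B = B₁ + B₂ = 8.14×10⁻⁵ T.

B ≈ 81.4 μT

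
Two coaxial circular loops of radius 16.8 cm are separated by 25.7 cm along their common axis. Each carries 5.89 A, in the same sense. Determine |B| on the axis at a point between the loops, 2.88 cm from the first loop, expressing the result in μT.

Each loop contributes B = μ₀IR²/[2(R²+z²)^(3/2)] on the axis, with z measured from that loop.
Loop 1 (z = 0.0288 m): B₁ = 2.11×10⁻⁵ T. Loop 2 (z = 0.2282 m): B₂ = 4.59×10⁻⁶ T.
The fields add: B = B₁ + B₂ = 2.57×10⁻⁵ T.

B ≈ 25.7 μT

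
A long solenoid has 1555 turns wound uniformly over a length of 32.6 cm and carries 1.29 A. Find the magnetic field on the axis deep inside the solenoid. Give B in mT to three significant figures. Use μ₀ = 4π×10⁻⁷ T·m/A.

B ≈ 7.73 mT

Inside a long solenoid, B = μ₀nI with n = 4770 turns/m.
B = 4π×10⁻⁷ × 4770 × 1.29 = 7.73×10⁻³ T.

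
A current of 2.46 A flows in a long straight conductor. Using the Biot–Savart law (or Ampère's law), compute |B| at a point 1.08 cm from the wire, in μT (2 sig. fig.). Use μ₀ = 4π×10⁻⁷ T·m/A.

B ≈ 46 μT

For an infinitely long straight wire, B = μ₀I/(2πd).
B = (4π×10⁻⁷ × 2.46) / (2π × 0.0108) = 4.56×10⁻⁵ T.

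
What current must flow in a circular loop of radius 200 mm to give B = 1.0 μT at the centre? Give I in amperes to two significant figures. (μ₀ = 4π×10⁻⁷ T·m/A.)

I ≈ 0.32 A

At the centre of a circular loop B = μ₀I/(2R), so I = 2RB/μ₀.
With R = 0.2 m, I = 2 × 0.2 × 1.00×10⁻⁶ / (4π×10⁻⁷) = 0.318 A.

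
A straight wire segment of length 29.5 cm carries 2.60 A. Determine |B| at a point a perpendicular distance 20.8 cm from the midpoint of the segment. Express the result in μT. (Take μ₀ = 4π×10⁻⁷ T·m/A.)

B ≈ 1.45 μT

For a finite straight segment, B = (μ₀I/4πd)(sinθ₁ + sinθ₂), where θ₁, θ₂ are the angles from the perpendicular to each end.
The perpendicular from the point meets the wire at its midpoint, so each end is L/2 = 0.1475 m away along the wire.
sinθ₁ = 0.1475/√(0.1475²+0.208²) = 0.5785; sinθ₂ = 0.1475/√(0.1475²+0.208²) = 0.5785.
B = (4π×10⁻⁷ × 2.60) / (4π × 0.208) × (0.5785 + 0.5785) = 1.45×10⁻⁶ T.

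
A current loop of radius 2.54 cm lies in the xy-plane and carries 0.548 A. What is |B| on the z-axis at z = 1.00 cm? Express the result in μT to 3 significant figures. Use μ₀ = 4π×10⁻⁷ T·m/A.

On the axis of a circular loop, B = μ₀IR² / [2(R²+z²)^(3/2)].
R² + z² = (0.0254)² + (0.01)² = 0.0007452 m², and (R²+z²)^(3/2) = 2.03×10⁻⁵ m³.
B = (4π×10⁻⁷ × 0.548 × 0.0006452) / (2 × 2.03×10⁻⁵) = 1.09×10⁻⁵ T.

B ≈ 10.9 μT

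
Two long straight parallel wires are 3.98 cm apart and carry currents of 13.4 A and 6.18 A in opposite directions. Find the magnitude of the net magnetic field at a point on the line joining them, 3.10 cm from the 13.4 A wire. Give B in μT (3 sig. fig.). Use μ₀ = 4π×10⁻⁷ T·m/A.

B ≈ 227 μT

Each long wire gives B = μ₀I/(2πd). Distances are d₁ = 0.031 m and d₂ = 0.0088 m.
B₁ = 8.65×10⁻⁵ T, B₂ = 1.40×10⁻⁴ T.
Between antiparallel currents both contributions point the same way, so they add. B = B₁ + B₂ = 8.65×10⁻⁵ + 1.40×10⁻⁴ = 2.27×10⁻⁴ T.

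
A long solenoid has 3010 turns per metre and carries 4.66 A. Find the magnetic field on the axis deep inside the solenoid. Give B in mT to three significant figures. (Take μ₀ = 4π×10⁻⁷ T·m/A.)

B ≈ 17.6 mT

Inside a long solenoid, B = μ₀nI with n = 3010 turns/m.
B = 4π×10⁻⁷ × 3010 × 4.66 = 1.76×10⁻² T.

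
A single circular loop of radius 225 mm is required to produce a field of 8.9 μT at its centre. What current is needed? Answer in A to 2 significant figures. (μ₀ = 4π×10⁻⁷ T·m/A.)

I ≈ 3.2 A

At the centre of a circular loop B = μ₀I/(2R), so I = 2RB/μ₀.
With R = 0.225 m, I = 2 × 0.225 × 8.90×10⁻⁶ / (4π×10⁻⁷) = 3.19 A.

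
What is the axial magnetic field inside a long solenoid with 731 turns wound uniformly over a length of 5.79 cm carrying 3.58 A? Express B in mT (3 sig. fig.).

B ≈ 56.8 mT

Inside a long solenoid, B = μ₀nI with n = 1.263×10⁴ turns/m.
B = 4π×10⁻⁷ × 1.263×10⁴ × 3.58 = 5.68×10⁻² T.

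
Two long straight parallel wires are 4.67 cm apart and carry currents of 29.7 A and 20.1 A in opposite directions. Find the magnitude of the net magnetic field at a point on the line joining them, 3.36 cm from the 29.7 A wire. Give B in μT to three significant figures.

Each long wire gives B = μ₀I/(2πd). Distances are d₁ = 0.0336 m and d₂ = 0.0131 m.
B₁ = 1.77×10⁻⁴ T, B₂ = 3.07×10⁻⁴ T.
Between antiparallel currents both contributions point the same way, so they add. B = B₁ + B₂ = 1.77×10⁻⁴ + 3.07×10⁻⁴ = 4.84×10⁻⁴ T.

B ≈ 484 μT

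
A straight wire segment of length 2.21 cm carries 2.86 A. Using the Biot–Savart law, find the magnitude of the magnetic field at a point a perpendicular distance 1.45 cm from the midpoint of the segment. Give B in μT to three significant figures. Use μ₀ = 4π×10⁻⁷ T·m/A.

For a finite straight segment, B = (μ₀I/4πd)(sinθ₁ + sinθ₂), where θ₁, θ₂ are the angles from the perpendicular to each end.
The perpendicular from the point meets the wire at its midpoint, so each end is L/2 = 0.01105 m away along the wire.
sinθ₁ = 0.01105/√(0.01105²+0.0145²) = 0.6061; sinθ₂ = 0.01105/√(0.01105²+0.0145²) = 0.6061.
B = (4π×10⁻⁷ × 2.86) / (4π × 0.0145) × (0.6061 + 0.6061) = 2.39×10⁻⁵ T.

B ≈ 23.9 μT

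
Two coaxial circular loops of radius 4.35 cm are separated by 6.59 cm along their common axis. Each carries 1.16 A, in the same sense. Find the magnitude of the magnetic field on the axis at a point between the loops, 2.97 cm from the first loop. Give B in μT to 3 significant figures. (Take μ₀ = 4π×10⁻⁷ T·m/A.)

B ≈ 17.0 μT

Each loop contributes B = μ₀IR²/[2(R²+z²)^(3/2)] on the axis, with z measured from that loop.
Loop 1 (z = 0.0297 m): B₁ = 9.44×10⁻⁶ T. Loop 2 (z = 0.0362 m): B₂ = 7.61×10⁻⁶ T.
The fields add: B = B₁ + B₂ = 1.70×10⁻⁵ T.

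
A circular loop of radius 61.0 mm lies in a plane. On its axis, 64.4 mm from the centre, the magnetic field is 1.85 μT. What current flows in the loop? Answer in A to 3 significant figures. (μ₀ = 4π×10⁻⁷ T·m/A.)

I ≈ 0.552 A

On the axis of a loop, B = μ₀IR²/[2(R²+z²)^(3/2)], so I = 2B(R²+z²)^(3/2)/(μ₀R²).
R² + z² = 0.003721 + 0.004147 = 0.007868 m²; raised to 3/2 gives 6.98×10⁻⁴ m³.
I = 2 × 1.85×10⁻⁶ × 6.98×10⁻⁴ / (1.26×10⁻⁶ × 0.003721) = 0.552 A.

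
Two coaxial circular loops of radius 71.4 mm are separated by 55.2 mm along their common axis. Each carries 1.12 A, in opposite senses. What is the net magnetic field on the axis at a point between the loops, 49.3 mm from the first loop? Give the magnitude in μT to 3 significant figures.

Each loop contributes B = μ₀IR²/[2(R²+z²)^(3/2)] on the axis, with z measured from that loop.
Loop 1 (z = 0.0493 m): B₁ = 5.49×10⁻⁶ T. Loop 2 (z = 0.0059 m): B₂ = 9.76×10⁻⁶ T.
The fields oppose: B = |B₁ − B₂| = 4.26×10⁻⁶ T.

B ≈ 4.26 μT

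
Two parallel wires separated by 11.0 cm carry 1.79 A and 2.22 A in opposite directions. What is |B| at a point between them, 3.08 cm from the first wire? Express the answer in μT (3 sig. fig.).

B ≈ 17.2 μT

Each long wire gives B = μ₀I/(2πd). Distances are d₁ = 0.0308 m and d₂ = 0.0792 m.
B₁ = 1.16×10⁻⁵ T, B₂ = 5.61×10⁻⁶ T.
Between antiparallel currents both contributions point the same way, so they add. B = B₁ + B₂ = 1.16×10⁻⁵ + 5.61×10⁻⁶ = 1.72×10⁻⁵ T.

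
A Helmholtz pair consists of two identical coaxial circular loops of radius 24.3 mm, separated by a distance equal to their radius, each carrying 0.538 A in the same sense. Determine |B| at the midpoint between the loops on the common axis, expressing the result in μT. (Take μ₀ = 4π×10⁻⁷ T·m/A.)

B ≈ 19.9 μT

Each loop contributes B = μ₀IR²/[2(R²+z²)^(3/2)] on the axis, with z measured from that loop.
Loop 1 (z = 0.01215 m): B₁ = 9.95×10⁻⁶ T. Loop 2 (z = 0.01215 m): B₂ = 9.95×10⁻⁶ T.
The fields add: B = B₁ + B₂ = 1.99×10⁻⁵ T.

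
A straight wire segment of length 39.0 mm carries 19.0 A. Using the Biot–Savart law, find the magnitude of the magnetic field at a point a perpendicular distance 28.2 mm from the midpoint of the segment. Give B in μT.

B ≈ 76.6 μT

For a finite straight segment, B = (μ₀I/4πd)(sinθ₁ + sinθ₂), where θ₁, θ₂ are the angles from the perpendicular to each end.
The perpendicular from the point meets the wire at its midpoint, so each end is L/2 = 0.0195 m away along the wire.
sinθ₁ = 0.0195/√(0.0195²+0.0282²) = 0.5688; sinθ₂ = 0.0195/√(0.0195²+0.0282²) = 0.5688.
B = (4π×10⁻⁷ × 19.0) / (4π × 0.0282) × (0.5688 + 0.5688) = 7.66×10⁻⁵ T.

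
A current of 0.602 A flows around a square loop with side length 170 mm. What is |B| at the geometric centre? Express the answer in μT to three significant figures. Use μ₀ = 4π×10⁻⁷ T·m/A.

Each side is a finite straight segment at perpendicular distance d = a/(2 tan(π/4)) = 0.085 m from the centre, with end-angles ±π/4.
One side contributes B₁ = (μ₀I/4πd)·2 sin(π/4) = 1.00×10⁻⁶ T.
All 4 sides add in the same direction: B = 4 × 1.00×10⁻⁶ = 4.01×10⁻⁶ T.

B ≈ 4.01 μT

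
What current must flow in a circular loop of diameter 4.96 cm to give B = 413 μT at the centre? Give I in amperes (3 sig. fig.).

At the centre of a circular loop B = μ₀I/(2R), so I = 2RB/μ₀.
With R = 0.0248 m, I = 2 × 0.0248 × 4.13×10⁻⁴ / (4π×10⁻⁷) = 16.3 A.

I ≈ 16.3 A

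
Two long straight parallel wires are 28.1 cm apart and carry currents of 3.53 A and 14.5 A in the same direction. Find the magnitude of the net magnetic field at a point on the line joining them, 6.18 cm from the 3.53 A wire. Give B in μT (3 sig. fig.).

Each long wire gives B = μ₀I/(2πd). Distances are d₁ = 0.0618 m and d₂ = 0.2192 m.
B₁ = 1.14×10⁻⁵ T, B₂ = 1.32×10⁻⁵ T.
Between parallel currents the two contributions point in opposite directions, so they subtract. B = |B₁ − B₂| = |1.14×10⁻⁵ − 1.32×10⁻⁵| = 1.81×10⁻⁶ T.

B ≈ 1.81 μT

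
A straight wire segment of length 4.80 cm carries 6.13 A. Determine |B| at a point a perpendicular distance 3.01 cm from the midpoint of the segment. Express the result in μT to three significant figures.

For a finite straight segment, B = (μ₀I/4πd)(sinθ₁ + sinθ₂), where θ₁, θ₂ are the angles from the perpendicular to each end.
The perpendicular from the point meets the wire at its midpoint, so each end is L/2 = 0.024 m away along the wire.
sinθ₁ = 0.024/√(0.024²+0.0301²) = 0.6234; sinθ₂ = 0.024/√(0.024²+0.0301²) = 0.6234.
B = (4π×10⁻⁷ × 6.13) / (4π × 0.0301) × (0.6234 + 0.6234) = 2.54×10⁻⁵ T.

B ≈ 25.4 μT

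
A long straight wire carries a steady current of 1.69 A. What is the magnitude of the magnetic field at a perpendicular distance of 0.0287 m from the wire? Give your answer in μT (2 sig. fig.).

B ≈ 12 μT

For an infinitely long straight wire, B = μ₀I/(2πd).
B = (4π×10⁻⁷ × 1.69) / (2π × 0.0287) = 1.18×10⁻⁵ T.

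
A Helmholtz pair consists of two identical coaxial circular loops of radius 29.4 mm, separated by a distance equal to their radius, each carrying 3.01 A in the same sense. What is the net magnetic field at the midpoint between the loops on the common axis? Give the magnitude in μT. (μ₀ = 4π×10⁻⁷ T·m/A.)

B ≈ 92.1 μT

Each loop contributes B = μ₀IR²/[2(R²+z²)^(3/2)] on the axis, with z measured from that loop.
Loop 1 (z = 0.0147 m): B₁ = 4.60×10⁻⁵ T. Loop 2 (z = 0.0147 m): B₂ = 4.60×10⁻⁵ T.
The fields add: B = B₁ + B₂ = 9.21×10⁻⁵ T.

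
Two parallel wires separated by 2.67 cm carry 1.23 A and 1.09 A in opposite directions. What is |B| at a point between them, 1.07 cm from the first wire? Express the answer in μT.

Each long wire gives B = μ₀I/(2πd). Distances are d₁ = 0.0107 m and d₂ = 0.016 m.
B₁ = 2.30×10⁻⁵ T, B₂ = 1.36×10⁻⁵ T.
Between antiparallel currents both contributions point the same way, so they add. B = B₁ + B₂ = 2.30×10⁻⁵ + 1.36×10⁻⁵ = 3.66×10⁻⁵ T.

B ≈ 36.6 μT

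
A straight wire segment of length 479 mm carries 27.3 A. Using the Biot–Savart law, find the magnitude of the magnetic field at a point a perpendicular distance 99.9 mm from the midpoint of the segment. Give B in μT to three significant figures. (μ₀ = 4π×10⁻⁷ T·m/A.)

For a finite straight segment, B = (μ₀I/4πd)(sinθ₁ + sinθ₂), where θ₁, θ₂ are the angles from the perpendicular to each end.
The perpendicular from the point meets the wire at its midpoint, so each end is L/2 = 0.2395 m away along the wire.
sinθ₁ = 0.2395/√(0.2395²+0.0999²) = 0.9229; sinθ₂ = 0.2395/√(0.2395²+0.0999²) = 0.9229.
B = (4π×10⁻⁷ × 27.3) / (4π × 0.0999) × (0.9229 + 0.9229) = 5.04×10⁻⁵ T.

B ≈ 50.4 μT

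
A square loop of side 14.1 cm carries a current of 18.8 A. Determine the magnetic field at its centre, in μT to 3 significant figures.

Each side is a finite straight segment at perpendicular distance d = a/(2 tan(π/4)) = 0.0705 m from the centre, with end-angles ±π/4.
One side contributes B₁ = (μ₀I/4πd)·2 sin(π/4) = 3.77×10⁻⁵ T.
All 4 sides add in the same direction: B = 4 × 3.77×10⁻⁵ = 1.51×10⁻⁴ T.

B ≈ 151 μT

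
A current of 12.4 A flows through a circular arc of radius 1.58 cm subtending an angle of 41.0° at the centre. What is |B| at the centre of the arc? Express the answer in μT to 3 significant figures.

B ≈ 56.2 μT

The Biot–Savart field of a circular arc at its centre is B = μ₀Iφ/(4πR), with φ = 0.7156 rad.
B = (4π×10⁻⁷ × 12.4 × 0.7156) / (4π × 0.0158) = 5.62×10⁻⁵ T.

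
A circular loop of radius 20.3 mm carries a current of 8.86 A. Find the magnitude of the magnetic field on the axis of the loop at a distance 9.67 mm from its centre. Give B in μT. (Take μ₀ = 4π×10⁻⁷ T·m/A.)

On the axis of a circular loop, B = μ₀IR² / [2(R²+z²)^(3/2)].
R² + z² = (0.0203)² + (0.00967)² = 0.0005056 m², and (R²+z²)^(3/2) = 1.14×10⁻⁵ m³.
B = (4π×10⁻⁷ × 8.86 × 0.0004121) / (2 × 1.14×10⁻⁵) = 2.02×10⁻⁴ T.

B ≈ 202 μT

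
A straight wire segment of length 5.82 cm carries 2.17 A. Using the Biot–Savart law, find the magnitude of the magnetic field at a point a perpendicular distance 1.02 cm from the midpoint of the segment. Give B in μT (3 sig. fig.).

B ≈ 40.2 μT

For a finite straight segment, B = (μ₀I/4πd)(sinθ₁ + sinθ₂), where θ₁, θ₂ are the angles from the perpendicular to each end.
The perpendicular from the point meets the wire at its midpoint, so each end is L/2 = 0.0291 m away along the wire.
sinθ₁ = 0.0291/√(0.0291²+0.0102²) = 0.9437; sinθ₂ = 0.0291/√(0.0291²+0.0102²) = 0.9437.
B = (4π×10⁻⁷ × 2.17) / (4π × 0.0102) × (0.9437 + 0.9437) = 4.02×10⁻⁵ T.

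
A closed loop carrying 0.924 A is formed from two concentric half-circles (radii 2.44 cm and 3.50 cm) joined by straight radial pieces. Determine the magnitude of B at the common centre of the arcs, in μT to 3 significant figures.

B ≈ 3.60 μT

The radial connectors point toward the centre, so dl × r̂ = 0 and they contribute nothing.
Each semicircle gives μ₀I/(4R): inner arc 1.19×10⁻⁵ T, outer arc 8.29×10⁻⁶ T.
The two arcs carry current in opposite angular senses, so their fields oppose: B = |1.19×10⁻⁵ − 8.29×10⁻⁶| = 3.60×10⁻⁶ T.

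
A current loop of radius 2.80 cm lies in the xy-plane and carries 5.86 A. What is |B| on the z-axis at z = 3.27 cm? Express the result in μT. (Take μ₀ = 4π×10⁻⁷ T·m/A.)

B ≈ 36.2 μT

On the axis of a circular loop, B = μ₀IR² / [2(R²+z²)^(3/2)].
R² + z² = (0.028)² + (0.0327)² = 0.001853 m², and (R²+z²)^(3/2) = 7.98×10⁻⁵ m³.
B = (4π×10⁻⁷ × 5.86 × 0.000784) / (2 × 7.98×10⁻⁵) = 3.62×10⁻⁵ T.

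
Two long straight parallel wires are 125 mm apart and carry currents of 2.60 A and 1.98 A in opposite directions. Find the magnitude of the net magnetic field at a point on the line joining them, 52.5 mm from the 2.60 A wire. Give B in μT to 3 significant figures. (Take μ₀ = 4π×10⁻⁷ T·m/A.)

Each long wire gives B = μ₀I/(2πd). Distances are d₁ = 0.0525 m and d₂ = 0.0725 m.
B₁ = 9.90×10⁻⁶ T, B₂ = 5.46×10⁻⁶ T.
Between antiparallel currents both contributions point the same way, so they add. B = B₁ + B₂ = 9.90×10⁻⁶ + 5.46×10⁻⁶ = 1.54×10⁻⁵ T.

B ≈ 15.4 μT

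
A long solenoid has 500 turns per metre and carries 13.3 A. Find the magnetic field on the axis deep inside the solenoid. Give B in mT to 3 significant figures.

Inside a long solenoid, B = μ₀nI with n = 500 turns/m.
B = 4π×10⁻⁷ × 500 × 13.3 = 8.36×10⁻³ T.

B ≈ 8.36 mT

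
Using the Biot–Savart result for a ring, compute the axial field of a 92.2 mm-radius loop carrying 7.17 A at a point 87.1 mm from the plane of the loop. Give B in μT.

On the axis of a circular loop, B = μ₀IR² / [2(R²+z²)^(3/2)].
R² + z² = (0.0922)² + (0.0871)² = 0.01609 m², and (R²+z²)^(3/2) = 2.04×10⁻³ m³.
B = (4π×10⁻⁷ × 7.17 × 0.008501) / (2 × 2.04×10⁻³) = 1.88×10⁻⁵ T.

B ≈ 18.8 μT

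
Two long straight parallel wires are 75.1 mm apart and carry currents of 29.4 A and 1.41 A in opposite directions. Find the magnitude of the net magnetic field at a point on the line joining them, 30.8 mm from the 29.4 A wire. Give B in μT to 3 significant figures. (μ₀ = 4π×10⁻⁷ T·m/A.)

B ≈ 197 μT

Each long wire gives B = μ₀I/(2πd). Distances are d₁ = 0.0308 m and d₂ = 0.0443 m.
B₁ = 1.91×10⁻⁴ T, B₂ = 6.37×10⁻⁶ T.
Between antiparallel currents both contributions point the same way, so they add. B = B₁ + B₂ = 1.91×10⁻⁴ + 6.37×10⁻⁶ = 1.97×10⁻⁴ T.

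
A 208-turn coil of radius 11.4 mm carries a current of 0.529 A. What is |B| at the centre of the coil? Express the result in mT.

B ≈ 6.06 mT

For an N-turn flat coil, B = Nμ₀I/(2R) with R = 0.0114 m.
B = 208 × 2.92×10⁻⁵ T = 6.06×10⁻³ T.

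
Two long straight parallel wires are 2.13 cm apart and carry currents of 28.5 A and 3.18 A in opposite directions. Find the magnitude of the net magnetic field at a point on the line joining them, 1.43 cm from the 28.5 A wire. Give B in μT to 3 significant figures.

B ≈ 489 μT

Each long wire gives B = μ₀I/(2πd). Distances are d₁ = 0.0143 m and d₂ = 0.007 m.
B₁ = 3.99×10⁻⁴ T, B₂ = 9.09×10⁻⁵ T.
Between antiparallel currents both contributions point the same way, so they add. B = B₁ + B₂ = 3.99×10⁻⁴ + 9.09×10⁻⁵ = 4.89×10⁻⁴ T.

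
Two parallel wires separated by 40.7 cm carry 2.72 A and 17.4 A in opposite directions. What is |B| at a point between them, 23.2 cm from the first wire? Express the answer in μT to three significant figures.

Each long wire gives B = μ₀I/(2πd). Distances are d₁ = 0.232 m and d₂ = 0.175 m.
B₁ = 2.34×10⁻⁶ T, B₂ = 1.99×10⁻⁵ T.
Between antiparallel currents both contributions point the same way, so they add. B = B₁ + B₂ = 2.34×10⁻⁶ + 1.99×10⁻⁵ = 2.22×10⁻⁵ T.

B ≈ 22.2 μT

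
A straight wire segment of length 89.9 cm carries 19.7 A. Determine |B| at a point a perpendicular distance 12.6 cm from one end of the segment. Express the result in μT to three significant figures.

For a finite straight segment, B = (μ₀I/4πd)(sinθ₁ + sinθ₂), where θ₁, θ₂ are the angles from the perpendicular to each end.
The perpendicular foot is at one end, so the two end-offsets along the wire are 0 and L = 0.899 m.
sinθ₁ = 0/√(0²+0.126²) = 0.0000; sinθ₂ = 0.899/√(0.899²+0.126²) = 0.9903.
B = (4π×10⁻⁷ × 19.7) / (4π × 0.126) × (0.0000 + 0.9903) = 1.55×10⁻⁵ T.

B ≈ 15.5 μT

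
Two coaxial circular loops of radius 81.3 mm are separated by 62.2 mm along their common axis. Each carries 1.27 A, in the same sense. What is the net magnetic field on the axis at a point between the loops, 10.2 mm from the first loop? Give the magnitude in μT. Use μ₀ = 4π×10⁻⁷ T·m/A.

B ≈ 15.5 μT

Each loop contributes B = μ₀IR²/[2(R²+z²)^(3/2)] on the axis, with z measured from that loop.
Loop 1 (z = 0.0102 m): B₁ = 9.59×10⁻⁶ T. Loop 2 (z = 0.052 m): B₂ = 5.87×10⁻⁶ T.
The fields add: B = B₁ + B₂ = 1.55×10⁻⁵ T.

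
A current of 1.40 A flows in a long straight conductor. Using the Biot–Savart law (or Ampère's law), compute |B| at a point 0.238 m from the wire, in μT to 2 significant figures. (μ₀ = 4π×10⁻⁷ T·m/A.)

For an infinitely long straight wire, B = μ₀I/(2πd).
B = (4π×10⁻⁷ × 1.40) / (2π × 0.238) = 1.18×10⁻⁶ T.

B ≈ 1.2 μT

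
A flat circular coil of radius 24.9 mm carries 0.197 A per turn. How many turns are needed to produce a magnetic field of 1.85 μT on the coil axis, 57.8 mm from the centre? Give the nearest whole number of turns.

For an N-turn coil, B = Nμ₀IR²/[2(R²+z²)^(3/2)]. A single turn gives B₁ = 3.08×10⁻⁷ T with R = 0.0249 m, z = 0.0578 m.
N = B/B₁ = 1.85×10⁻⁶ / 3.08×10⁻⁷ = 6.01.

N = 6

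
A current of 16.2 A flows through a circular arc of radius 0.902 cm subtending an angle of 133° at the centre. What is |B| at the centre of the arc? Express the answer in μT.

The Biot–Savart field of a circular arc at its centre is B = μ₀Iφ/(4πR), with φ = 2.321 rad.
B = (4π×10⁻⁷ × 16.2 × 2.321) / (4π × 0.00902) = 4.17×10⁻⁴ T.

B ≈ 417 μT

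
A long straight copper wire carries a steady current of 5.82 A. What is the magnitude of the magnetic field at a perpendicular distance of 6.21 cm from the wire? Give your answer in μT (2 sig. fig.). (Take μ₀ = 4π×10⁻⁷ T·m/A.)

For an infinitely long straight wire, B = μ₀I/(2πd).
B = (4π×10⁻⁷ × 5.82) / (2π × 0.0621) = 1.87×10⁻⁵ T.

B ≈ 19 μT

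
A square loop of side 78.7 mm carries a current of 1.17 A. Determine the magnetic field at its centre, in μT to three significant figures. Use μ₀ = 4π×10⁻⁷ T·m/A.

B ≈ 16.8 μT

Each side is a finite straight segment at perpendicular distance d = a/(2 tan(π/4)) = 0.03935 m from the centre, with end-angles ±π/4.
One side contributes B₁ = (μ₀I/4πd)·2 sin(π/4) = 4.20×10⁻⁶ T.
All 4 sides add in the same direction: B = 4 × 4.20×10⁻⁶ = 1.68×10⁻⁵ T.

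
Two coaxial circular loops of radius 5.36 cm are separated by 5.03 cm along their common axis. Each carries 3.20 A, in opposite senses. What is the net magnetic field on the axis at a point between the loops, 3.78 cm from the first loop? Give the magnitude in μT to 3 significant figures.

Each loop contributes B = μ₀IR²/[2(R²+z²)^(3/2)] on the axis, with z measured from that loop.
Loop 1 (z = 0.0378 m): B₁ = 2.05×10⁻⁵ T. Loop 2 (z = 0.0125 m): B₂ = 3.46×10⁻⁵ T.
The fields oppose: B = |B₁ − B₂| = 1.42×10⁻⁵ T.

B ≈ 14.2 μT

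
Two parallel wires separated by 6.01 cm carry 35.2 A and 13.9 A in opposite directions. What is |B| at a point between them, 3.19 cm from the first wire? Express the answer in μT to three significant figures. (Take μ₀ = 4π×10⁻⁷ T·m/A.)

Each long wire gives B = μ₀I/(2πd). Distances are d₁ = 0.0319 m and d₂ = 0.0282 m.
B₁ = 2.21×10⁻⁴ T, B₂ = 9.86×10⁻⁵ T.
Between antiparallel currents both contributions point the same way, so they add. B = B₁ + B₂ = 2.21×10⁻⁴ + 9.86×10⁻⁵ = 3.19×10⁻⁴ T.

B ≈ 319 μT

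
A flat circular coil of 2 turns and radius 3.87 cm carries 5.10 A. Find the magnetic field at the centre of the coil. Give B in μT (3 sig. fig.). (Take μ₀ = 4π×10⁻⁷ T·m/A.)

B ≈ 166 μT

For an N-turn flat coil, B = Nμ₀I/(2R) with R = 0.0387 m.
B = 2 × 8.28×10⁻⁵ T = 1.66×10⁻⁴ T.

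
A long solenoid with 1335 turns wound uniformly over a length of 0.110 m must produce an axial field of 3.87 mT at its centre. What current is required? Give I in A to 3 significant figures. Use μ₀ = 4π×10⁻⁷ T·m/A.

Inside a long solenoid B = μ₀nI with n = 1.214×10⁴ m⁻¹, so I = B/(μ₀n).
I = 3.87×10⁻³ / (4π×10⁻⁷ × 1.214×10⁴) = 0.254 A.

I ≈ 0.254 A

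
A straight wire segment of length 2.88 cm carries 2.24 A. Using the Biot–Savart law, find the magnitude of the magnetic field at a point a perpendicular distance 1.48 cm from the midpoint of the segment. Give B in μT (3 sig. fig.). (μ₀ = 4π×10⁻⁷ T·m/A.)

For a finite straight segment, B = (μ₀I/4πd)(sinθ₁ + sinθ₂), where θ₁, θ₂ are the angles from the perpendicular to each end.
The perpendicular from the point meets the wire at its midpoint, so each end is L/2 = 0.0144 m away along the wire.
sinθ₁ = 0.0144/√(0.0144²+0.0148²) = 0.6974; sinθ₂ = 0.0144/√(0.0144²+0.0148²) = 0.6974.
B = (4π×10⁻⁷ × 2.24) / (4π × 0.0148) × (0.6974 + 0.6974) = 2.11×10⁻⁵ T.

B ≈ 21.1 μT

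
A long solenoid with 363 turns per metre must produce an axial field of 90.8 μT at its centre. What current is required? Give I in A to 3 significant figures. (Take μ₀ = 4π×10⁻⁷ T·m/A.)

Inside a long solenoid B = μ₀nI with n = 363 m⁻¹, so I = B/(μ₀n).
I = 9.08×10⁻⁵ / (4π×10⁻⁷ × 363) = 0.199 A.

I ≈ 0.199 A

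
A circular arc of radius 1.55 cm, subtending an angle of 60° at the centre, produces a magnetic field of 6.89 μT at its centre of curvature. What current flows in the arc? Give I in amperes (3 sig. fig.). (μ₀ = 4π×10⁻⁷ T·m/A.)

For a circular arc, B = μ₀Iφ/(4πR) with φ in radians; here φ = 1.047 rad.
So I = 4πRB/(μ₀φ) = 4π × 0.0155 × 6.89×10⁻⁶ / (4π×10⁻⁷ × 1.047) = 1.02 A.

I ≈ 1.02 A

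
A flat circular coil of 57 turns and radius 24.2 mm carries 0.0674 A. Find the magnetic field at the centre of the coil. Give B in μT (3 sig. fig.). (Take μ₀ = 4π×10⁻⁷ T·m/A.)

B ≈ 99.7 μT

For an N-turn flat coil, B = Nμ₀I/(2R) with R = 0.0242 m.
B = 57 × 1.75×10⁻⁶ T = 9.97×10⁻⁵ T.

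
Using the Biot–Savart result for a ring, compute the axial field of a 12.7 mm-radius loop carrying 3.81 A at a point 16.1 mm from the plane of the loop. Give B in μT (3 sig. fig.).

On the axis of a circular loop, B = μ₀IR² / [2(R²+z²)^(3/2)].
R² + z² = (0.0127)² + (0.0161)² = 0.0004205 m², and (R²+z²)^(3/2) = 8.62×10⁻⁶ m³.
B = (4π×10⁻⁷ × 3.81 × 0.0001613) / (2 × 8.62×10⁻⁶) = 4.48×10⁻⁵ T.

B ≈ 44.8 μT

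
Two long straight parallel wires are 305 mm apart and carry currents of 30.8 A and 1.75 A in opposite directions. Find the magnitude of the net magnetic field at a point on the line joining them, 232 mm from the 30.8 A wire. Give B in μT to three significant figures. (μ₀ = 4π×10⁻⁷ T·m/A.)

Each long wire gives B = μ₀I/(2πd). Distances are d₁ = 0.232 m and d₂ = 0.073 m.
B₁ = 2.66×10⁻⁵ T, B₂ = 4.79×10⁻⁶ T.
Between antiparallel currents both contributions point the same way, so they add. B = B₁ + B₂ = 2.66×10⁻⁵ + 4.79×10⁻⁶ = 3.13×10⁻⁵ T.

B ≈ 31.3 μT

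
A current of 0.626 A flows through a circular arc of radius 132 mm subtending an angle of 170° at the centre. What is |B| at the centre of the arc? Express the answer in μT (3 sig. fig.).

The Biot–Savart field of a circular arc at its centre is B = μ₀Iφ/(4πR), with φ = 2.967 rad.
B = (4π×10⁻⁷ × 0.626 × 2.967) / (4π × 0.132) = 1.41×10⁻⁶ T.

B ≈ 1.41 μT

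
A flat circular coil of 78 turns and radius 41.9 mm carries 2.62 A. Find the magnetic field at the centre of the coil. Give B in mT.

B ≈ 3.06 mT

For an N-turn flat coil, B = Nμ₀I/(2R) with R = 0.0419 m.
B = 78 × 3.93×10⁻⁵ T = 3.06×10⁻³ T.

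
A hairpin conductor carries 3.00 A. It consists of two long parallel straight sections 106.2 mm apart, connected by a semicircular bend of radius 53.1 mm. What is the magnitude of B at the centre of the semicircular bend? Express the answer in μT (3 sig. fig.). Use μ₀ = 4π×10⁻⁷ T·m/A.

The semicircular arc contributes B_arc = μ₀I·π/(4πR) = μ₀I/(4R) = 1.77×10⁻⁵ T.
Each semi-infinite lead is at perpendicular distance R = 0.0531 m from the centre, with the perpendicular foot at its near end, so it contributes μ₀I/(4πR); both point the same way, together 1.13×10⁻⁵ T.
Arc and leads all point the same direction: B = 1.77×10⁻⁵ + 1.13×10⁻⁵ = 2.90×10⁻⁵ T.

B ≈ 29.0 μT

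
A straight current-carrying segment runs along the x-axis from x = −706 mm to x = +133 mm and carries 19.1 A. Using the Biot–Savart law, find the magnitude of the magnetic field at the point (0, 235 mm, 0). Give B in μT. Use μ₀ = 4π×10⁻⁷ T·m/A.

For a finite straight segment, B = (μ₀I/4πd)(sinθ₁ + sinθ₂), where θ₁, θ₂ are the angles from the perpendicular to each end.
The perpendicular distance is d = 0.235 m; the end-offsets along the wire are a = 0.706 m and b = 0.133 m.
sinθ₁ = 0.706/√(0.706²+0.235²) = 0.9488; sinθ₂ = 0.133/√(0.133²+0.235²) = 0.4925.
B = (4π×10⁻⁷ × 19.1) / (4π × 0.235) × (0.9488 + 0.4925) = 1.17×10⁻⁵ T.

B ≈ 11.7 μT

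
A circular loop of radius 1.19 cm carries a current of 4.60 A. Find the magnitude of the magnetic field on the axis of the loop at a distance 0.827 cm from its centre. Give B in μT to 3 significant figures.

B ≈ 134 μT

On the axis of a circular loop, B = μ₀IR² / [2(R²+z²)^(3/2)].
R² + z² = (0.0119)² + (0.00827)² = 0.00021 m², and (R²+z²)^(3/2) = 3.04×10⁻⁶ m³.
B = (4π×10⁻⁷ × 4.60 × 0.0001416) / (2 × 3.04×10⁻⁶) = 1.34×10⁻⁴ T.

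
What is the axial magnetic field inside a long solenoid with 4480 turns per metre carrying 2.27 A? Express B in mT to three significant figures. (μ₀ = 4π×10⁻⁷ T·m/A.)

B ≈ 12.8 mT

Inside a long solenoid, B = μ₀nI with n = 4480 turns/m.
B = 4π×10⁻⁷ × 4480 × 2.27 = 1.28×10⁻² T.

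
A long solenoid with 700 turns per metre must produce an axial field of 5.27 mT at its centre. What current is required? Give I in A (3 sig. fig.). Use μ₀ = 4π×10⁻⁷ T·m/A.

I ≈ 5.99 A

Inside a long solenoid B = μ₀nI with n = 700 m⁻¹, so I = B/(μ₀n).
I = 5.27×10⁻³ / (4π×10⁻⁷ × 700) = 5.99 A.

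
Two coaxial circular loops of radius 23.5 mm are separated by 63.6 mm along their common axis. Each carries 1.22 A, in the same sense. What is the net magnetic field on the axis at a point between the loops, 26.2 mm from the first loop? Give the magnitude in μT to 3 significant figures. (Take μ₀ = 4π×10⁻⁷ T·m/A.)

B ≈ 14.6 μT

Each loop contributes B = μ₀IR²/[2(R²+z²)^(3/2)] on the axis, with z measured from that loop.
Loop 1 (z = 0.0262 m): B₁ = 9.71×10⁻⁶ T. Loop 2 (z = 0.0374 m): B₂ = 4.91×10⁻⁶ T.
The fields add: B = B₁ + B₂ = 1.46×10⁻⁵ T.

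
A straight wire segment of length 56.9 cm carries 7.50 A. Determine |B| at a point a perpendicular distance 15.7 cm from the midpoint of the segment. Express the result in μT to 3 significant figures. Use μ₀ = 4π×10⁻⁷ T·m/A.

For a finite straight segment, B = (μ₀I/4πd)(sinθ₁ + sinθ₂), where θ₁, θ₂ are the angles from the perpendicular to each end.
The perpendicular from the point meets the wire at its midpoint, so each end is L/2 = 0.2845 m away along the wire.
sinθ₁ = 0.2845/√(0.2845²+0.157²) = 0.8755; sinθ₂ = 0.2845/√(0.2845²+0.157²) = 0.8755.
B = (4π×10⁻⁷ × 7.50) / (4π × 0.157) × (0.8755 + 0.8755) = 8.36×10⁻⁶ T.

B ≈ 8.36 μT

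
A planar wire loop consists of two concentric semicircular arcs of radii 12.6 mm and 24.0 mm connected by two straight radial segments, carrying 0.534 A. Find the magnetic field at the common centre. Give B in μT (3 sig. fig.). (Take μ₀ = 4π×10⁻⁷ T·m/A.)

The radial connectors point toward the centre, so dl × r̂ = 0 and they contribute nothing.
Each semicircle gives μ₀I/(4R): inner arc 1.33×10⁻⁵ T, outer arc 6.99×10⁻⁶ T.
The two arcs carry current in opposite angular senses, so their fields oppose: B = |1.33×10⁻⁵ − 6.99×10⁻⁶| = 6.32×10⁻⁶ T.

B ≈ 6.32 μT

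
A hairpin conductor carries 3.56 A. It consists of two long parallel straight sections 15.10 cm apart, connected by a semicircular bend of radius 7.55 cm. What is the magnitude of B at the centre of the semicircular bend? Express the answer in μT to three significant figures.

B ≈ 24.2 μT

The semicircular arc contributes B_arc = μ₀I·π/(4πR) = μ₀I/(4R) = 1.48×10⁻⁵ T.
Each semi-infinite lead is at perpendicular distance R = 0.0755 m from the centre, with the perpendicular foot at its near end, so it contributes μ₀I/(4πR); both point the same way, together 9.43×10⁻⁶ T.
Arc and leads all point the same direction: B = 1.48×10⁻⁵ + 9.43×10⁻⁶ = 2.42×10⁻⁵ T.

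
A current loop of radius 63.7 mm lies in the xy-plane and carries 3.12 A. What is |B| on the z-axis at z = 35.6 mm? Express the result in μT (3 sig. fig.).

On the axis of a circular loop, B = μ₀IR² / [2(R²+z²)^(3/2)].
R² + z² = (0.0637)² + (0.0356)² = 0.005325 m², and (R²+z²)^(3/2) = 3.89×10⁻⁴ m³.
B = (4π×10⁻⁷ × 3.12 × 0.004058) / (2 × 3.89×10⁻⁴) = 2.05×10⁻⁵ T.

B ≈ 20.5 μT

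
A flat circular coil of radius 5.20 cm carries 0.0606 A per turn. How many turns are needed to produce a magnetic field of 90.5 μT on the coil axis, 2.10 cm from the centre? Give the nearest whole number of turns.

For an N-turn coil, B = Nμ₀IR²/[2(R²+z²)^(3/2)]. A single turn gives B₁ = 5.84×10⁻⁷ T with R = 0.052 m, z = 0.021 m.
N = B/B₁ = 9.05×10⁻⁵ / 5.84×10⁻⁷ = 155.03.

N = 155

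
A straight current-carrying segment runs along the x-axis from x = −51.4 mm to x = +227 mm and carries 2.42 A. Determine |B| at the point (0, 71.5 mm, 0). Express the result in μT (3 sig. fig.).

For a finite straight segment, B = (μ₀I/4πd)(sinθ₁ + sinθ₂), where θ₁, θ₂ are the angles from the perpendicular to each end.
The perpendicular distance is d = 0.0715 m; the end-offsets along the wire are a = 0.0514 m and b = 0.227 m.
sinθ₁ = 0.0514/√(0.0514²+0.0715²) = 0.5837; sinθ₂ = 0.227/√(0.227²+0.0715²) = 0.9538.
B = (4π×10⁻⁷ × 2.42) / (4π × 0.0715) × (0.5837 + 0.9538) = 5.20×10⁻⁶ T.

B ≈ 5.20 μT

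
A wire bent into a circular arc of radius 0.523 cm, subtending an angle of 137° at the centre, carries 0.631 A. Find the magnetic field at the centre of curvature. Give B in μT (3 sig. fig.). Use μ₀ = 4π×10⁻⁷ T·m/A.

The Biot–Savart field of a circular arc at its centre is B = μ₀Iφ/(4πR), with φ = 2.391 rad.
B = (4π×10⁻⁷ × 0.631 × 2.391) / (4π × 0.00523) = 2.88×10⁻⁵ T.

B ≈ 28.8 μT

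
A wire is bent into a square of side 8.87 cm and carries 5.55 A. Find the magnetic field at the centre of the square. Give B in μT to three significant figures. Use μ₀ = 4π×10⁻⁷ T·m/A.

Each side is a finite straight segment at perpendicular distance d = a/(2 tan(π/4)) = 0.04435 m from the centre, with end-angles ±π/4.
One side contributes B₁ = (μ₀I/4πd)·2 sin(π/4) = 1.77×10⁻⁵ T.
All 4 sides add in the same direction: B = 4 × 1.77×10⁻⁵ = 7.08×10⁻⁵ T.

B ≈ 70.8 μT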